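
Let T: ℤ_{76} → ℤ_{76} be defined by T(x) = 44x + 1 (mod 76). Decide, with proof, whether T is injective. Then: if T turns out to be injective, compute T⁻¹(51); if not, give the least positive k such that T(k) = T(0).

Recall that injectivity means: for all a, b in the domain, T(a) = T(b) implies a = b.
We have gcd(44, 76) = 4 > 1. Taking a = 0 and b = 19: T(0) = 1 and T(19) = 44·19 + 1 = 837 ≡ 1 (mod 76).
So T(0) = T(19) while 0 ≠ 19, thus T is not injective.
Since T is not injective, we find the least positive k with T(k) = T(0): this means 44k ≡ 0 (mod 76), i.e. 76 ∣ 44k. Since gcd(44, 76) = 4, dividing through by 4 this holds exactly when 19 ∣ 11k, and as gcd(11, 19) = 1, exactly when 19 ∣ k.
The smallest positive such k is 19.

19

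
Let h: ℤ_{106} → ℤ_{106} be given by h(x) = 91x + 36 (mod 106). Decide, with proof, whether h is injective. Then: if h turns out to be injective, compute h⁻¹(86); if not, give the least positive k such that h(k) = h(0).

If h(s) = h(t), then 91s ≡ 91t (mod 106). Because gcd(91, 106) = 1, we may cancel 91 to get s ≡ t (mod 106).
So h is injective.
We now compute 91⁻¹ mod 106 explicitly. Euclid's algorithm: 106 = 1·91 + 15, 91 = 6·15 + 1; back-substituting gives 1 = 7·91 − 6·106, so 91⁻¹ ≡ 7 (mod 106).
Since h is injective, we find h⁻¹(86): we need 91x ≡ 86 − 36 ≡ 50 (mod 106). Using 91⁻¹ = 7: x ≡ 7·50 = 350 = 3·106 + 32, so x = 32.
Check: h(32) = 91·32 + 36 = 2948 = 27·106 + 86 ≡ 86 (mod 106).

32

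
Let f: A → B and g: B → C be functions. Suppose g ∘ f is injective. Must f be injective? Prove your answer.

injective

Suppose f(x_1) = f(x_2). Applying g: (g ∘ f)(x_1) = (g ∘ f)(x_2). Since g ∘ f is injective, x_1 = x_2. Thus f is injective.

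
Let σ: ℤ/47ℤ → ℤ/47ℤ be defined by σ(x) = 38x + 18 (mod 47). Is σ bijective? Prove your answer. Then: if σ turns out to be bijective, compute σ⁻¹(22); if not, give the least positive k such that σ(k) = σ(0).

10

If σ(a) = σ(b), then 38a ≡ 38b (mod 47). Because gcd(38, 47) = 1, we may cancel 38 to get a ≡ b (mod 47).
We now compute 38⁻¹ mod 47 explicitly. Euclid's algorithm: 47 = 1·38 + 9, 38 = 4·9 + 2, 9 = 4·2 + 1; back-substituting gives 1 = 26·38 − 21·47, so 38⁻¹ ≡ 26 (mod 47).
For any y ∈ ℤ/47ℤ, x = 26(y − 18) mod 47 satisfies σ(x) = 38·26(y − 18) + 18 ≡ y (since 38·26 ≡ 1 mod 47). So every y has a preimage.
Hence σ is bijective.
Since σ is bijective, we find σ⁻¹(22): we need 38x ≡ 22 − 18 ≡ 4 (mod 47). Using 38⁻¹ = 26: x ≡ 26·4 = 104 = 2·47 + 10, so x = 10.
Check: σ(10) = 38·10 + 18 = 398 = 8·47 + 22 ≡ 22 (mod 47).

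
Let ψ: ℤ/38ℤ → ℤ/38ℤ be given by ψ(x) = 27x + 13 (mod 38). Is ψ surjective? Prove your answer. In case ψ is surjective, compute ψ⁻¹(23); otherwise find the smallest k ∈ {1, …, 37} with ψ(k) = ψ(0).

Since gcd(27, 38) = 1, 27 is invertible modulo 38. Euclid's algorithm: 38 = 1·27 + 11, 27 = 2·11 + 5, 11 = 2·5 + 1; back-substituting gives 1 = 31·27 − 22·38, so 27⁻¹ ≡ 31 (mod 38).
Then y ↦ 31(y − 13) is a two-sided inverse to ψ, so every y ∈ ℤ/38ℤ has a preimage.
So ψ is surjective.
Since ψ is surjective, we find ψ⁻¹(23): we need 27x ≡ 23 − 13 ≡ 10 (mod 38). Using 27⁻¹ = 31: x ≡ 31·10 = 310 = 8·38 + 6, so x = 6.
Check: ψ(6) = 27·6 + 13 = 175 = 4·38 + 23 ≡ 23 (mod 38).

6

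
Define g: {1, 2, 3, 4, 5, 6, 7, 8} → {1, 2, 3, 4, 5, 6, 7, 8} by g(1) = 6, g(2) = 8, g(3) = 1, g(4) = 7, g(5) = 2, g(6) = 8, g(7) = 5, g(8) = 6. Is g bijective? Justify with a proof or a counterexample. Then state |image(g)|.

6

g(2) = 8 = g(6) with 2 ≠ 6, so g is not injective, hence not bijective.
The image of g is {1, 2, 5, 6, 7, 8}, which has 6 elements.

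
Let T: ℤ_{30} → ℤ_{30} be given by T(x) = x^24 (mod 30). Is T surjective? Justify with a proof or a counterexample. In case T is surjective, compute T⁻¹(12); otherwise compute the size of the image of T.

8

T(2): Repeated squaring mod 30: 2^1 ≡ 2, 2^2 ≡ 2² = 4, 2^4 ≡ 4² = 16, 2^8 ≡ 16² = 256 ≡ 16, 2^16 ≡ 16² = 256 ≡ 16. Since 24 = 16 + 8, 2^24 ≡ 16·16: 16·16 = 256 ≡ 16. So 2^24 ≡ 16 (mod 30).
T(4): Repeated squaring mod 30: 4^1 ≡ 4, 4^2 ≡ 4² = 16, 4^4 ≡ 16² = 256 ≡ 16, 4^8 ≡ 16² = 256 ≡ 16, 4^16 ≡ 16² = 256 ≡ 16. Since 24 = 16 + 8, 4^24 ≡ 16·16: 16·16 = 256 ≡ 16. So 4^24 ≡ 16 (mod 30).
So T(2) = T(4) = 16 while 2 ≠ 4, so T is not injective.
A non-injective map from the 30-element set ℤ_{30} to itself takes at most 29 distinct values, so it cannot be surjective. Hence T is not surjective.
Since T is not surjective, we determine |image(T)|. Computing x^24 mod 30 for each x (by repeated squaring, reducing mod 30 at every step), the values T(0), T(1), …, T(29) are: 0, 1, 16, 21, 16, 25, 6, 1, 16, 21, 10, 1, 6, 1, 16, 15, 16, 1, 6, 1, 10, 21, 16, 1, 6, 25, 16, 21, 16, 1.
The distinct values are {0, 1, 6, 10, 15, 16, 21, 25}; there are 8 of them.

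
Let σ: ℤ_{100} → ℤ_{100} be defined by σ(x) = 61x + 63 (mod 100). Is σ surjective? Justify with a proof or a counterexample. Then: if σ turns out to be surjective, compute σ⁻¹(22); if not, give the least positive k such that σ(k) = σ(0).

Since gcd(61, 100) = 1, 61 is invertible modulo 100. Euclid's algorithm: 100 = 1·61 + 39, 61 = 1·39 + 22, 39 = 1·22 + 17, 22 = 1·17 + 5, 17 = 3·5 + 2, 5 = 2·2 + 1; back-substituting gives 1 = 41·61 − 25·100, so 61⁻¹ ≡ 41 (mod 100).
For any y ∈ ℤ_{100}, x = 41(y − 63) mod 100 satisfies σ(x) = 61·41(y − 63) + 63 ≡ y (since 61·41 ≡ 1 mod 100). So every y has a preimage.
Therefore σ is surjective.
Since σ is surjective, we compute σ⁻¹(22): solve 61x + 63 ≡ 22 (mod 100), i.e. 61x ≡ 59 (mod 100).
Multiplying by 61⁻¹ = 41 gives x ≡ 41·59 = 2419 = 24·100 + 19 ≡ 19 (mod 100).
Check: σ(19) = 61·19 + 63 = 1222 = 12·100 + 22 ≡ 22 (mod 100).

19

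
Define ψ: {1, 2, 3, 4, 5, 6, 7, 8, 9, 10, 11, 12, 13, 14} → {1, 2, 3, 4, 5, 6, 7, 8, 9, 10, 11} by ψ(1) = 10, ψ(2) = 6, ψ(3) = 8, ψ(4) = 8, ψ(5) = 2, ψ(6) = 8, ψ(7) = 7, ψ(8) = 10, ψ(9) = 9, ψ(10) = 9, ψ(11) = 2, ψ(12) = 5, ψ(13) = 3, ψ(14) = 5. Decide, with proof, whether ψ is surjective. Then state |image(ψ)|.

8

No element maps to 1, so ψ is not surjective.
The image of ψ is {2, 3, 5, 6, 7, 8, 9, 10}, which has 8 elements.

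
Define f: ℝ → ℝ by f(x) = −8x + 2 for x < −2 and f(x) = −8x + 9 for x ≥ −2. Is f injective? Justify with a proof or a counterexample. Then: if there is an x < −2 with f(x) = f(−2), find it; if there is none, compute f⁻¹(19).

-23/8

Both pieces are strictly decreasing (slopes −8 and −8), so each is injective on its own interval.
The left piece maps (−∞, −2) onto (18, ∞); the right piece maps [−2, ∞) onto (−∞, 25].
These images overlap. In particular f(−2) = 25 (right piece), and solving −8x + 2 = 25 on the left piece gives x = −23/8 < −2.
So f(−23/8) = f(−2) with −23/8 ≠ −2, and f is not injective. This x = −23/8 is the requested value below −2.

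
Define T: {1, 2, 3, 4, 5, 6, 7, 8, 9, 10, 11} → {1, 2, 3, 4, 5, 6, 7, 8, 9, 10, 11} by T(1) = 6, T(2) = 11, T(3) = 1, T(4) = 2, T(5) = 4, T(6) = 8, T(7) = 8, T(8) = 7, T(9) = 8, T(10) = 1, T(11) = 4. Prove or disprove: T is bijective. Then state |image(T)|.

T(6) = 8 = T(7) with 6 ≠ 7, so T is not injective, hence not bijective.
The image of T is {1, 2, 4, 6, 7, 8, 11}, which has 7 elements.

7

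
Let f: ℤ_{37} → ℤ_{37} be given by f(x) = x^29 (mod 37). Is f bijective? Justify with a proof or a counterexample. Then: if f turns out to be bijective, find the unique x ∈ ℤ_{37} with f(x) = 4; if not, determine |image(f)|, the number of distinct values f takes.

Since 37 is prime, the nonzero elements of ℤ_{37} form a cyclic group of order 36.
As gcd(29, 36) = 1, raising to the 29th power is a bijection on this group: if u^29 ≡ v^29 then (uv^{−1})^29 = 1, and the only element of order dividing gcd(29, 36) = 1 is 1, so u = v.
With f(0) = 0 this makes f injective on all of ℤ_{37}, hence bijective (finite equal-size domain and codomain). In particular f is bijective.
Since f is bijective, we find the preimage of 4. The inverse of x ↦ x^29 on (ℤ_{37})^× is x ↦ x^5, because 29·5 = 145 = 4·36 + 1 ≡ 1 (mod 36) and x^{36} = 1 for x ≠ 0 (Fermat). So f⁻¹(4) = 4^5 mod 37.
Repeated squaring mod 37: 4^1 ≡ 4, 4^2 ≡ 4² = 16, 4^4 ≡ 16² = 256 ≡ 34. Since 5 = 4 + 1, 4^5 ≡ 34·4: 34·4 = 136 ≡ 25. So 4^5 ≡ 25 (mod 37).
Hence f⁻¹(4) = 25.

25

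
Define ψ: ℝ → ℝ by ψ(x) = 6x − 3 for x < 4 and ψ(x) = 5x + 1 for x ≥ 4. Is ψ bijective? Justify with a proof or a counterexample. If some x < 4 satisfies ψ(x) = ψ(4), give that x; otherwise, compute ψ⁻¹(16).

19/6

Both pieces are strictly increasing (slopes 6 and 5), so each is injective on its own interval.
The left piece maps (−∞, 4) onto (−∞, 21); the right piece maps [4, ∞) onto [21, ∞).
Since 21 = 21, the images partition ℝ: ψ is injective and surjective, hence bijective.
Because the two images are disjoint, no x < 4 has ψ(x) = ψ(4), so we compute ψ⁻¹(16): 16 lies in (−∞, 21), so solve 6x − 3 = 16: x = (16 + 3)/6 = 19/6.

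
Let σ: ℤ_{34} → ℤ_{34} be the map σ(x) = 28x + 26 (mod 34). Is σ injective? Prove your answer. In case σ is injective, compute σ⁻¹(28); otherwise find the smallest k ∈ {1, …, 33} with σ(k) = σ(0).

17

We have gcd(28, 34) = 2 > 1. Taking s = 0 and t = 17: σ(0) = 26 and σ(17) = 28·17 + 26 = 502 ≡ 26 (mod 34).
So σ(0) = σ(17) while 0 ≠ 17, hence σ is not injective.
Since σ is not injective, we find the least positive k with σ(k) = σ(0): this means 28k ≡ 0 (mod 34), i.e. 34 ∣ 28k. Since gcd(28, 34) = 2, dividing through by 2 this holds exactly when 17 ∣ 14k, and as gcd(14, 17) = 1, exactly when 17 ∣ k.
The smallest positive such k is 17.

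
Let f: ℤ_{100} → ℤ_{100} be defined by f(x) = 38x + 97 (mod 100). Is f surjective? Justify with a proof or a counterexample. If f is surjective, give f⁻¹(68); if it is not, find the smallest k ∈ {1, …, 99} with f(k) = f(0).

Recall: surjectivity means every element of the codomain has a preimage under f.
Since gcd(38, 100) = 2, we have 38x ≡ 0 (mod 2) for all x, so f(x) ≡ 1 (mod 2).
But 0 ≢ 1 (mod 2), so 0 ∈ ℤ_{100} has no preimage. Thus f is not surjective.
Since f is not surjective, we find the least positive k with f(k) = f(0): this means 38k ≡ 0 (mod 100), i.e. 100 ∣ 38k. Since gcd(38, 100) = 2, dividing through by 2 this holds exactly when 50 ∣ 19k, and as gcd(19, 50) = 1, exactly when 50 ∣ k.
The smallest positive such k is 50.

50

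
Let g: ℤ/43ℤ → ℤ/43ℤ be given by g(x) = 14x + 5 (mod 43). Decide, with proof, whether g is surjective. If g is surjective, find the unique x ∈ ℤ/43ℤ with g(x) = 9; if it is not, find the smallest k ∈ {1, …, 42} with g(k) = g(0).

31

Since gcd(14, 43) = 1, 14 is invertible modulo 43. Euclid's algorithm: 43 = 3·14 + 1; back-substituting gives 1 = 40·14 − 13·43, so 14⁻¹ ≡ 40 (mod 43).
Then y ↦ 40(y − 5) is a two-sided inverse to g, so every y ∈ ℤ/43ℤ has a preimage.
Hence g is surjective.
Since g is surjective, we find g⁻¹(9): we need 14x ≡ 9 − 5 ≡ 4 (mod 43). Using 14⁻¹ = 40: x ≡ 40·4 = 160 = 3·43 + 31, so x = 31.
Check: g(31) = 14·31 + 5 = 439 = 10·43 + 9 ≡ 9 (mod 43).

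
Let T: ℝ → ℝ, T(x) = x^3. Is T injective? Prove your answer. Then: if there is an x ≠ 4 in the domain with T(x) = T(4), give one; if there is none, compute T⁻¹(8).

On ℝ, x ↦ x^3 is strictly increasing (since 3 is odd), so T(x_1) = T(x_2) forces x_1 = x_2. Therefore T is injective.
Since x ↦ x^3 is strictly increasing on ℝ, it is injective there, so no x ≠ 4 in the domain has T(x) = T(4). We therefore compute T⁻¹(8) = 8^{1/3} = 2 (indeed 2^3 = 8).

2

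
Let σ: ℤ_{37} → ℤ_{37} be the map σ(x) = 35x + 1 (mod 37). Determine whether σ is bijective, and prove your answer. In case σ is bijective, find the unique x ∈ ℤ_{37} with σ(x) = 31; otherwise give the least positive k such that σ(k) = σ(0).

Recall: σ is injective when σ(a) = σ(b) forces a = b.
If σ(a) = σ(b), then 35a ≡ 35b (mod 37). Because gcd(35, 37) = 1, we may cancel 35 to get a ≡ b (mod 37).
We now compute 35⁻¹ mod 37 explicitly. Euclid's algorithm: 37 = 1·35 + 2, 35 = 17·2 + 1; back-substituting gives 1 = 18·35 − 17·37, so 35⁻¹ ≡ 18 (mod 37).
For any y ∈ ℤ_{37}, x = 18(y − 1) mod 37 satisfies σ(x) = 35·18(y − 1) + 1 ≡ y (since 35·18 ≡ 1 mod 37). So every y has a preimage.
Thus σ is bijective.
Since σ is bijective, we find σ⁻¹(31): we need 35x ≡ 31 − 1 ≡ 30 (mod 37). Using 35⁻¹ = 18: x ≡ 18·30 = 540 = 14·37 + 22, so x = 22.
Check: σ(22) = 35·22 + 1 = 771 = 20·37 + 31 ≡ 31 (mod 37).

22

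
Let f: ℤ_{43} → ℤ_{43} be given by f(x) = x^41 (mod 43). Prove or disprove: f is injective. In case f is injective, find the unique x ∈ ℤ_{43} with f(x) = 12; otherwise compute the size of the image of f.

18

Since 43 is prime, the nonzero elements of ℤ_{43} form a cyclic group of order 42.
As gcd(41, 42) = 1, raising to the 41st power is a bijection on this group: if u^41 ≡ v^41 then (uv^{−1})^41 = 1, and the only element of order dividing gcd(41, 42) = 1 is 1, so u = v.
With f(0) = 0 this makes f injective on all of ℤ_{43}, hence bijective (finite equal-size domain and codomain). In particular f is injective.
Since f is injective, we find the preimage of 12. The inverse of x ↦ x^41 on (ℤ_{43})^× is x ↦ x^41, because 41·41 = 1681 = 40·42 + 1 ≡ 1 (mod 42) and x^{42} = 1 for x ≠ 0 (Fermat). So f⁻¹(12) = 12^41 mod 43.
Repeated squaring mod 43: 12^1 ≡ 12, 12^2 ≡ 12² = 144 ≡ 15, 12^4 ≡ 15² = 225 ≡ 10, 12^8 ≡ 10² = 100 ≡ 14, 12^16 ≡ 14² = 196 ≡ 24, 12^32 ≡ 24² = 576 ≡ 17. Since 41 = 32 + 8 + 1, 12^41 ≡ 17·14·12: 17·14 = 238 ≡ 23, then 23·12 = 276 ≡ 18. So 12^41 ≡ 18 (mod 43).
Hence f⁻¹(12) = 18.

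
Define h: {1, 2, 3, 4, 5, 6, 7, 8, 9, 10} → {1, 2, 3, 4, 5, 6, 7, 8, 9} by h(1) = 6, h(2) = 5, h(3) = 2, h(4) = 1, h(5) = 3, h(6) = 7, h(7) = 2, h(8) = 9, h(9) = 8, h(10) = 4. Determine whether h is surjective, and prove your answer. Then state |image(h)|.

Every element of the codomain has a preimage: 1 = h(4), 2 = h(3), 3 = h(5), 4 = h(10), 5 = h(2), 6 = h(1), 7 = h(6), 8 = h(9), 9 = h(8).
Therefore h is surjective.
The image of h is {1, 2, 3, 4, 5, 6, 7, 8, 9}, which has 9 elements.

9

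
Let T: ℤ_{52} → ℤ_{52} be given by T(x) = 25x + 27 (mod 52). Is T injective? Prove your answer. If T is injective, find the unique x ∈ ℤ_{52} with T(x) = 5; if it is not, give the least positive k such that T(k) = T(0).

22

Suppose T(a) = T(b) in ℤ_{52}. Then 25a + 27 ≡ 25b + 27 (mod 52), hence 25(a − b) ≡ 0 (mod 52).
Since gcd(25, 52) = 1, 25 is invertible modulo 52, hence a − b ≡ 0 (mod 52), i.e. a = b.
Hence T is injective.
We now compute 25⁻¹ mod 52 explicitly. Euclid's algorithm: 52 = 2·25 + 2, 25 = 12·2 + 1; back-substituting gives 1 = 25·25 − 12·52, so 25⁻¹ ≡ 25 (mod 52).
Since T is injective, we find T⁻¹(5): we need 25x ≡ 5 − 27 ≡ 30 (mod 52). Using 25⁻¹ = 25: x ≡ 25·30 = 750 = 14·52 + 22, so x = 22.
Check: T(22) = 25·22 + 27 = 577 = 11·52 + 5 ≡ 5 (mod 52).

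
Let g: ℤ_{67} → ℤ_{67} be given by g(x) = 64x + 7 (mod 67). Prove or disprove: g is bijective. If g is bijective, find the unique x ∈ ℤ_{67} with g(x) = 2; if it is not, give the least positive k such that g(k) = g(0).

If g(u) = g(v), then 64u ≡ 64v (mod 67). Because gcd(64, 67) = 1, we may cancel 64 to get u ≡ v (mod 67).
We now compute 64⁻¹ mod 67 explicitly. Euclid's algorithm: 67 = 1·64 + 3, 64 = 21·3 + 1; back-substituting gives 1 = 22·64 − 21·67, so 64⁻¹ ≡ 22 (mod 67).
For any y ∈ ℤ_{67}, x = 22(y − 7) mod 67 satisfies g(x) = 64·22(y − 7) + 7 ≡ y (since 64·22 ≡ 1 mod 67). So every y has a preimage.
Therefore g is bijective.
Since g is bijective, we find g⁻¹(2): we need 64x ≡ 2 − 7 ≡ 62 (mod 67). Using 64⁻¹ = 22: x ≡ 22·62 = 1364 = 20·67 + 24, so x = 24.
Check: g(24) = 64·24 + 7 = 1543 = 23·67 + 2 ≡ 2 (mod 67).

24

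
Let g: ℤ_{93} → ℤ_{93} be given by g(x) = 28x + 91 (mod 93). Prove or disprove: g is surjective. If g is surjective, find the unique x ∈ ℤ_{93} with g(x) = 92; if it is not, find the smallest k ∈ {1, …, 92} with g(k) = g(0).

Recall that surjectivity means every element of the codomain has a preimage under g.
Since gcd(28, 93) = 1, 28 is invertible modulo 93. Euclid's algorithm: 93 = 3·28 + 9, 28 = 3·9 + 1; back-substituting gives 1 = 10·28 − 3·93, so 28⁻¹ ≡ 10 (mod 93).
For any y ∈ ℤ_{93}, x = 10(y − 91) mod 93 satisfies g(x) = 28·10(y − 91) + 91 ≡ y (since 28·10 ≡ 1 mod 93). So every y has a preimage.
Thus g is surjective.
Since g is surjective, we compute g⁻¹(92): solve 28x + 91 ≡ 92 (mod 93), i.e. 28x ≡ 1 (mod 93).
Multiplying by 28⁻¹ = 10 gives x ≡ 10·1 = 10 ≡ 10 (mod 93).
Check: g(10) = 28·10 + 91 = 371 = 3·93 + 92 ≡ 92 (mod 93).

10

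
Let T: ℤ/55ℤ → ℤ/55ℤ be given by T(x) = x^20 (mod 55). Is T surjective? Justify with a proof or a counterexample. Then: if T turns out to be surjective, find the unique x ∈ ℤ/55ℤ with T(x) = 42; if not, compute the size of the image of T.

T(1) = 1^20 = 1.
T(2): Repeated squaring mod 55: 2^1 ≡ 2, 2^2 ≡ 2² = 4, 2^4 ≡ 4² = 16, 2^8 ≡ 16² = 256 ≡ 36, 2^16 ≡ 36² = 1296 ≡ 31. Since 20 = 16 + 4, 2^20 ≡ 31·16: 31·16 = 496 ≡ 1. So 2^20 ≡ 1 (mod 55).
So T(1) = T(2) = 1 while 1 ≠ 2, hence T is not injective.
A non-injective map from the 55-element set ℤ/55ℤ to itself takes at most 54 distinct values, so it cannot be surjective. Therefore T is not surjective.
Since T is not surjective, we determine |image(T)|. Computing x^20 mod 55 for each x (by repeated squaring, reducing mod 55 at every step), the values T(0), T(1), …, T(54) are: 0, 1, 1, 1, 1, 45, 1, 1, 1, 1, 45, 11, 1, 1, 1, 45, 1, 1, 1, 1, 45, 1, 11, 1, 1, 45, 1, 1, 1, 1, 45, 1, 1, 11, 1, 45, 1, 1, 1, 1, 45, 1, 1, 1, 11, 45, 1, 1, 1, 1, 45, 1, 1, 1, 1.
The distinct values are {0, 1, 11, 45}; there are 4 of them.

4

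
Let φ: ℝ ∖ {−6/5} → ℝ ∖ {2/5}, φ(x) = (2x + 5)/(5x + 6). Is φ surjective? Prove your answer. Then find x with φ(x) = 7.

-37/33

For any y ≠ 2/5, solving y(5x + 6) = 2x + 5 for x gives a well-defined x ≠ −6/5. So φ is surjective.
Solving φ(x) = 7: cross-multiplying gives 2x + 5 = 7(5x + 6), which rearranges to −33x = 37, so x = −37/33.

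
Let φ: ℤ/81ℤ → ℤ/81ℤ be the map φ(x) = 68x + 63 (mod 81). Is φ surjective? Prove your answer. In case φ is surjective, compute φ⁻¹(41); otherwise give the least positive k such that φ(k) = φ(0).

64

Recall that φ is surjective if every y in the codomain equals φ(x) for some x in the domain.
Since gcd(68, 81) = 1, 68 is invertible modulo 81. Euclid's algorithm: 81 = 1·68 + 13, 68 = 5·13 + 3, 13 = 4·3 + 1; back-substituting gives 1 = 56·68 − 47·81, so 68⁻¹ ≡ 56 (mod 81).
For any y ∈ ℤ/81ℤ, x = 56(y − 63) mod 81 satisfies φ(x) = 68·56(y − 63) + 63 ≡ y (since 68·56 ≡ 1 mod 81). So every y has a preimage.
So φ is surjective.
Since φ is surjective, we compute φ⁻¹(41): solve 68x + 63 ≡ 41 (mod 81), i.e. 68x ≡ 59 (mod 81).
Multiplying by 68⁻¹ = 56 gives x ≡ 56·59 = 3304 = 40·81 + 64 ≡ 64 (mod 81).
Check: φ(64) = 68·64 + 63 = 4415 = 54·81 + 41 ≡ 41 (mod 81).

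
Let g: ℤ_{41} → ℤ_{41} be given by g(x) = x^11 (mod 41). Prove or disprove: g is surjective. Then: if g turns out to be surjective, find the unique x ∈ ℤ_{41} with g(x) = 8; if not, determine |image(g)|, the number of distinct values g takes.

Since 41 is prime, the nonzero elements of ℤ_{41} form a cyclic group of order 40.
As gcd(11, 40) = 1, raising to the 11th power is a bijection on this group: if a^11 ≡ b^11 then (ab^{−1})^11 = 1, and the only element of order dividing gcd(11, 40) = 1 is 1, so a = b.
With g(0) = 0 this makes g injective on all of ℤ_{41}, hence bijective (finite equal-size domain and codomain). In particular g is surjective.
Since g is surjective, we find the preimage of 8. The inverse of x ↦ x^11 on (ℤ_{41})^× is x ↦ x^11, because 11·11 = 121 = 3·40 + 1 ≡ 1 (mod 40) and x^{40} = 1 for x ≠ 0 (Fermat). So g⁻¹(8) = 8^11 mod 41.
Repeated squaring mod 41: 8^1 ≡ 8, 8^2 ≡ 8² = 64 ≡ 23, 8^4 ≡ 23² = 529 ≡ 37, 8^8 ≡ 37² = 1369 ≡ 16. Since 11 = 8 + 2 + 1, 8^11 ≡ 16·23·8: 16·23 = 368 ≡ 40, then 40·8 = 320 ≡ 33. So 8^11 ≡ 33 (mod 41).
Hence g⁻¹(8) = 33.

33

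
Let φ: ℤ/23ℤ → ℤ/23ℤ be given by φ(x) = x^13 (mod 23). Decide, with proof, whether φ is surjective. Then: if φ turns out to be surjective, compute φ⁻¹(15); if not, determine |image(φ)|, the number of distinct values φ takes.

10

Since 23 is prime, the nonzero elements of ℤ/23ℤ form a cyclic group of order 22.
As gcd(13, 22) = 1, raising to the 13th power is a bijection on this group: if a^13 ≡ b^13 then (ab^{−1})^13 = 1, and the only element of order dividing gcd(13, 22) = 1 is 1, so a = b.
With φ(0) = 0 this makes φ injective on all of ℤ/23ℤ, hence bijective (finite equal-size domain and codomain). In particular φ is surjective.
Since φ is surjective, we find the preimage of 15. The inverse of x ↦ x^13 on (ℤ/23ℤ)^× is x ↦ x^17, because 13·17 = 221 = 10·22 + 1 ≡ 1 (mod 22) and x^{22} = 1 for x ≠ 0 (Fermat). So φ⁻¹(15) = 15^17 mod 23.
Repeated squaring mod 23: 15^1 ≡ 15, 15^2 ≡ 15² = 225 ≡ 18, 15^4 ≡ 18² = 324 ≡ 2, 15^8 ≡ 2² = 4, 15^16 ≡ 4² = 16. Since 17 = 16 + 1, 15^17 ≡ 16·15: 16·15 = 240 ≡ 10. So 15^17 ≡ 10 (mod 23).
Hence φ⁻¹(15) = 10.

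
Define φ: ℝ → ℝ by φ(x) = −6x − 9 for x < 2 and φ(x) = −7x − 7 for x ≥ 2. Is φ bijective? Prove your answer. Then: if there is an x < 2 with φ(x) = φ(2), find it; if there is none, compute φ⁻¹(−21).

2

Both pieces are strictly decreasing (slopes −6 and −7), so each is injective on its own interval.
The left piece maps (−∞, 2) onto (−21, ∞); the right piece maps [2, ∞) onto (−∞, −21].
Since −21 = −21, the images partition ℝ: φ is injective and surjective, hence bijective.
Because the two images are disjoint, no x < 2 has φ(x) = φ(2), so we compute φ⁻¹(−21): −21 lies in (−∞, −21], so solve −7x − 7 = −21: x = (−21 + 7)/(−7) = 2.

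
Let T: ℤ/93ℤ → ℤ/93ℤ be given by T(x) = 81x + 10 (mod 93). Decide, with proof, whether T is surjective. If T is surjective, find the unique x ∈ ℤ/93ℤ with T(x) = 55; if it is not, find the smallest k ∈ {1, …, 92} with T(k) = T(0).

31

Recall that surjectivity means every element of the codomain has a preimage under T.
Since gcd(81, 93) = 3, we have 81x ≡ 0 (mod 3) for all x, so T(x) ≡ 1 (mod 3).
But 0 ≢ 1 (mod 3), so 0 ∈ ℤ/93ℤ has no preimage. Hence T is not surjective.
Since T is not surjective, we find the least positive k with T(k) = T(0): this means 81k ≡ 0 (mod 93), i.e. 93 ∣ 81k. Since gcd(81, 93) = 3, dividing through by 3 this holds exactly when 31 ∣ 27k, and as gcd(27, 31) = 1, exactly when 31 ∣ k.
The smallest positive such k is 31.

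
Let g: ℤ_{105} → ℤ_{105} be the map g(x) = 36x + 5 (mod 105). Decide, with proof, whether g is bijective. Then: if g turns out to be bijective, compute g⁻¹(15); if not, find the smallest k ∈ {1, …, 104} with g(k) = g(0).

35

We have gcd(36, 105) = 3 > 1. Taking s = 0 and t = 35: g(0) = 5 and g(35) = 36·35 + 5 = 1265 ≡ 5 (mod 105).
So g(0) = g(35) while 0 ≠ 35, so g is not injective, hence not bijective.
Since g is not bijective, we find the least positive k with g(k) = g(0): this means 36k ≡ 0 (mod 105), i.e. 105 ∣ 36k. Since gcd(36, 105) = 3, dividing through by 3 this holds exactly when 35 ∣ 12k, and as gcd(12, 35) = 1, exactly when 35 ∣ k.
The smallest positive such k is 35.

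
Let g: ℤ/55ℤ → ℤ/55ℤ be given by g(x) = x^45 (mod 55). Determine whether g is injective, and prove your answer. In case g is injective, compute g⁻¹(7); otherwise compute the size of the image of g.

15

g(2): Repeated squaring mod 55: 2^1 ≡ 2, 2^2 ≡ 2² = 4, 2^4 ≡ 4² = 16, 2^8 ≡ 16² = 256 ≡ 36, 2^16 ≡ 36² = 1296 ≡ 31, 2^32 ≡ 31² = 961 ≡ 26. Since 45 = 32 + 8 + 4 + 1, 2^45 ≡ 26·36·16·2: 26·36 = 936 ≡ 1, then 1·16 = 16, then 16·2 = 32. So 2^45 ≡ 32 (mod 55).
g(7): Repeated squaring mod 55: 7^1 ≡ 7, 7^2 ≡ 7² = 49, 7^4 ≡ 49² = 2401 ≡ 36, 7^8 ≡ 36² = 1296 ≡ 31, 7^16 ≡ 31² = 961 ≡ 26, 7^32 ≡ 26² = 676 ≡ 16. Since 45 = 32 + 8 + 4 + 1, 7^45 ≡ 16·31·36·7: 16·31 = 496 ≡ 1, then 1·36 = 36, then 36·7 = 252 ≡ 32. So 7^45 ≡ 32 (mod 55).
So g(2) = g(7) = 32 while 2 ≠ 7, therefore g is not injective.
Since g is not injective, we determine |image(g)|. Computing x^45 mod 55 for each x (by repeated squaring, reducing mod 55 at every step), the values g(0), g(1), …, g(54) are: 0, 1, 32, 23, 34, 45, 21, 32, 43, 34, 10, 11, 12, 43, 34, 45, 1, 32, 43, 54, 45, 21, 22, 23, 54, 45, 1, 12, 43, 54, 10, 1, 32, 33, 34, 10, 1, 12, 23, 54, 10, 21, 12, 43, 44, 45, 21, 12, 23, 34, 10, 21, 32, 23, 54.
The distinct values are {0, 1, 10, 11, 12, 21, 22, 23, 32, 33, 34, 43, 44, 45, 54}; there are 15 of them.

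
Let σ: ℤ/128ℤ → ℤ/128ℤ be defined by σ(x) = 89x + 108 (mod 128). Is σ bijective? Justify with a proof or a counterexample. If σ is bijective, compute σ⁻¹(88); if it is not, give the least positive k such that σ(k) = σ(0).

Recall: σ is injective when σ(u) = σ(v) forces u = v.
Suppose σ(u) = σ(v) in ℤ/128ℤ. Then 89u + 108 ≡ 89v + 108 (mod 128), hence 89(u − v) ≡ 0 (mod 128).
Since gcd(89, 128) = 1, 89 is invertible modulo 128, so u − v ≡ 0 (mod 128), i.e. u = v.
We now compute 89⁻¹ mod 128 explicitly. Euclid's algorithm: 128 = 1·89 + 39, 89 = 2·39 + 11, 39 = 3·11 + 6, 11 = 1·6 + 5, 6 = 1·5 + 1; back-substituting gives 1 = 105·89 − 73·128, so 89⁻¹ ≡ 105 (mod 128).
For any y ∈ ℤ/128ℤ, x = 105(y − 108) mod 128 satisfies σ(x) = 89·105(y − 108) + 108 ≡ y (since 89·105 ≡ 1 mod 128). So every y has a preimage.
So σ is bijective.
Since σ is bijective, we find σ⁻¹(88): we need 89x ≡ 88 − 108 ≡ 108 (mod 128). Using 89⁻¹ = 105: x ≡ 105·108 = 11340 = 88·128 + 76, so x = 76.
Check: σ(76) = 89·76 + 108 = 6872 = 53·128 + 88 ≡ 88 (mod 128).

76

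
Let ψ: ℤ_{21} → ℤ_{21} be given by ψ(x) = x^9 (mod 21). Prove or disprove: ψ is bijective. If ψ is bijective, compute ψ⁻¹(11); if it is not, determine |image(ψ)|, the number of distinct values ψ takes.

ψ(1) = 1^9 = 1.
ψ(4): Repeated squaring mod 21: 4^1 ≡ 4, 4^2 ≡ 4² = 16, 4^4 ≡ 16² = 256 ≡ 4, 4^8 ≡ 4² = 16. Since 9 = 8 + 1, 4^9 ≡ 16·4: 16·4 = 64 ≡ 1. So 4^9 ≡ 1 (mod 21).
So ψ(1) = ψ(4) = 1 while 1 ≠ 4, hence ψ is not injective, hence not bijective.
Since ψ is not bijective, we determine |image(ψ)|. Computing x^9 mod 21 for each x (by repeated squaring, reducing mod 21 at every step), the values ψ(0), ψ(1), …, ψ(20) are: 0, 1, 8, 6, 1, 20, 6, 7, 8, 15, 13, 8, 6, 13, 14, 15, 1, 20, 15, 13, 20.
The distinct values are {0, 1, 6, 7, 8, 13, 14, 15, 20}; there are 9 of them.

9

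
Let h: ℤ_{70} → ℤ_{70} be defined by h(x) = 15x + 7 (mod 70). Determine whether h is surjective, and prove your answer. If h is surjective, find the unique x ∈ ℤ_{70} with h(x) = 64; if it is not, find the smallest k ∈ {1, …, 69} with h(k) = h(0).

14

Since gcd(15, 70) = 5, we have 15x ≡ 0 (mod 5) for all x, so h(x) ≡ 2 (mod 5).
But 0 ≢ 2 (mod 5), so 0 ∈ ℤ_{70} has no preimage. Therefore h is not surjective.
Since h is not surjective, we find the least positive k with h(k) = h(0): this means 15k ≡ 0 (mod 70), i.e. 70 ∣ 15k. Since gcd(15, 70) = 5, dividing through by 5 this holds exactly when 14 ∣ 3k, and as gcd(3, 14) = 1, exactly when 14 ∣ k.
The smallest positive such k is 14.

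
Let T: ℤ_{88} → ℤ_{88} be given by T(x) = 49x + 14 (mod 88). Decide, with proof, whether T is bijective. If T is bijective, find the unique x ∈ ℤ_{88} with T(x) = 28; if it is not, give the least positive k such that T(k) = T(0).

38

If T(s) = T(t), then 49s ≡ 49t (mod 88). Because gcd(49, 88) = 1, we may cancel 49 to get s ≡ t (mod 88).
We now compute 49⁻¹ mod 88 explicitly. Euclid's algorithm: 88 = 1·49 + 39, 49 = 1·39 + 10, 39 = 3·10 + 9, 10 = 1·9 + 1; back-substituting gives 1 = 9·49 − 5·88, so 49⁻¹ ≡ 9 (mod 88).
Then y ↦ 9(y − 14) is a two-sided inverse to T, so every y ∈ ℤ_{88} has a preimage.
Therefore T is bijective.
Since T is bijective, we compute T⁻¹(28): solve 49x + 14 ≡ 28 (mod 88), i.e. 49x ≡ 14 (mod 88).
Multiplying by 49⁻¹ = 9 gives x ≡ 9·14 = 126 = 1·88 + 38 ≡ 38 (mod 88).
Check: T(38) = 49·38 + 14 = 1876 = 21·88 + 28 ≡ 28 (mod 88).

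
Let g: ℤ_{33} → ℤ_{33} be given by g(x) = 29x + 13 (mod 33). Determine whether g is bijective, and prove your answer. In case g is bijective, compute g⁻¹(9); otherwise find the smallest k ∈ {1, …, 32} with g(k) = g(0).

Recall that injectivity means: for all a, b in the domain, g(a) = g(b) implies a = b.
If g(a) = g(b), then 29a ≡ 29b (mod 33). Because gcd(29, 33) = 1, we may cancel 29 to get a ≡ b (mod 33).
We now compute 29⁻¹ mod 33 explicitly. Euclid's algorithm: 33 = 1·29 + 4, 29 = 7·4 + 1; back-substituting gives 1 = 8·29 − 7·33, so 29⁻¹ ≡ 8 (mod 33).
Then y ↦ 8(y − 13) is a two-sided inverse to g, so every y ∈ ℤ_{33} has a preimage.
Therefore g is bijective.
Since g is bijective, we find g⁻¹(9): we need 29x ≡ 9 − 13 ≡ 29 (mod 33). Using 29⁻¹ = 8: x ≡ 8·29 = 232 = 7·33 + 1, so x = 1.
Check: g(1) = 29·1 + 13 = 42 = 1·33 + 9 ≡ 9 (mod 33).

1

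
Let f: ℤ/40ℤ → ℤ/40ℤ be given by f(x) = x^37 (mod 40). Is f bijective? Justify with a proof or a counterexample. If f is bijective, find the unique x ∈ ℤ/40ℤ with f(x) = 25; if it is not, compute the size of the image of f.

25

f(0) = 0^37 = 0.
f(10): Repeated squaring mod 40: 10^1 ≡ 10, 10^2 ≡ 10² = 100 ≡ 20, 10^4 ≡ 20² = 400 ≡ 0, 10^8 ≡ 0² = 0, 10^16 ≡ 0² = 0, 10^32 ≡ 0² = 0. Since 37 = 32 + 4 + 1, 10^37 ≡ 0·0·10: 0·0 = 0, then 0·10 = 0. So 10^37 ≡ 0 (mod 40).
So f(0) = f(10) = 0 while 0 ≠ 10, so f is not injective, hence not bijective.
Since f is not bijective, we determine |image(f)|. Computing x^37 mod 40 for each x (by repeated squaring, reducing mod 40 at every step), the values f(0), f(1), …, f(39) are: 0, 1, 32, 3, 24, 5, 16, 7, 8, 9, 0, 11, 32, 13, 24, 15, 16, 17, 8, 19, 0, 21, 32, 23, 24, 25, 16, 27, 8, 29, 0, 31, 32, 33, 24, 35, 16, 37, 8, 39.
The distinct values are {0, 1, 3, 5, 7, 8, 9, 11, 13, 15, 16, 17, 19, 21, 23, 24, 25, 27, 29, 31, 32, 33, 35, 37, 39}; there are 25 of them.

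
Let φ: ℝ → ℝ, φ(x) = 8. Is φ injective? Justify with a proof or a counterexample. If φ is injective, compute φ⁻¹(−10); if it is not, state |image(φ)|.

1

By definition, φ is injective if φ(a) = φ(b) implies a = b.
φ(0) = 8 = φ(1) with 0 ≠ 1, so φ is not injective.
Since φ is not injective, we state |image(φ)|: the image of φ is {8}, which has 1 element.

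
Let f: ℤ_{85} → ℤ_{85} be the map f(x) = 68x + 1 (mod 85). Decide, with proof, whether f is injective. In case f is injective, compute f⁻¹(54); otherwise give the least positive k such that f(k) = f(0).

We have gcd(68, 85) = 17 > 1. Taking u = 0 and v = 5: f(0) = 1 and f(5) = 68·5 + 1 = 341 ≡ 1 (mod 85).
So f(0) = f(5) while 0 ≠ 5, therefore f is not injective.
Since f is not injective, we find the least positive k with f(k) = f(0): this means 68k ≡ 0 (mod 85), i.e. 85 ∣ 68k. Since gcd(68, 85) = 17, dividing through by 17 this holds exactly when 5 ∣ 4k, and as gcd(4, 5) = 1, exactly when 5 ∣ k.
The smallest positive such k is 5.

5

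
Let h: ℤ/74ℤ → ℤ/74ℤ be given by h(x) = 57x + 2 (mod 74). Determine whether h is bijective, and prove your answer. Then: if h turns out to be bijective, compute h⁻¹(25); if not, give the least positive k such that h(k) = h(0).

3

Recall that h is injective if h(x_1) = h(x_2) implies x_1 = x_2.
If h(x_1) = h(x_2), then 57x_1 ≡ 57x_2 (mod 74). Because gcd(57, 74) = 1, we may cancel 57 to get x_1 ≡ x_2 (mod 74).
We now compute 57⁻¹ mod 74 explicitly. Euclid's algorithm: 74 = 1·57 + 17, 57 = 3·17 + 6, 17 = 2·6 + 5, 6 = 1·5 + 1; back-substituting gives 1 = 13·57 − 10·74, so 57⁻¹ ≡ 13 (mod 74).
For any y ∈ ℤ/74ℤ, x = 13(y − 2) mod 74 satisfies h(x) = 57·13(y − 2) + 2 ≡ y (since 57·13 ≡ 1 mod 74). So every y has a preimage.
So h is bijective.
Since h is bijective, we compute h⁻¹(25): solve 57x + 2 ≡ 25 (mod 74), i.e. 57x ≡ 23 (mod 74).
Multiplying by 57⁻¹ = 13 gives x ≡ 13·23 = 299 = 4·74 + 3 ≡ 3 (mod 74).
Check: h(3) = 57·3 + 2 = 173 = 2·74 + 25 ≡ 25 (mod 74).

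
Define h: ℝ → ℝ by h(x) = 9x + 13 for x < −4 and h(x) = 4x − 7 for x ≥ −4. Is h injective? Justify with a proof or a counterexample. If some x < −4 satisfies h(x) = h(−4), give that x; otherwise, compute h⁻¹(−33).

Both pieces are strictly increasing (slopes 9 and 4), so each is injective on its own interval.
The left piece maps (−∞, −4) onto (−∞, −23); the right piece maps [−4, ∞) onto [−23, ∞).
These images are disjoint, so no value is attained by both pieces. Thus h is injective.
Because the two images are disjoint, no x < −4 has h(x) = h(−4), so we compute h⁻¹(−33): −33 lies in (−∞, −23), so solve 9x + 13 = −33: x = (−33 − 13)/9 = −46/9.

-46/9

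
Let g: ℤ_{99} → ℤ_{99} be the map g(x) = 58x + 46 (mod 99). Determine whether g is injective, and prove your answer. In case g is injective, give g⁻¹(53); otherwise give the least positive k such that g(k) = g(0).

If g(a) = g(b), then 58a ≡ 58b (mod 99). Because gcd(58, 99) = 1, we may cancel 58 to get a ≡ b (mod 99).
Thus g is injective.
We now compute 58⁻¹ mod 99 explicitly. Euclid's algorithm: 99 = 1·58 + 41, 58 = 1·41 + 17, 41 = 2·17 + 7, 17 = 2·7 + 3, 7 = 2·3 + 1; back-substituting gives 1 = 70·58 − 41·99, so 58⁻¹ ≡ 70 (mod 99).
Since g is injective, we find g⁻¹(53): we need 58x ≡ 53 − 46 ≡ 7 (mod 99). Using 58⁻¹ = 70: x ≡ 70·7 = 490 = 4·99 + 94, so x = 94.
Check: g(94) = 58·94 + 46 = 5498 = 55·99 + 53 ≡ 53 (mod 99).

94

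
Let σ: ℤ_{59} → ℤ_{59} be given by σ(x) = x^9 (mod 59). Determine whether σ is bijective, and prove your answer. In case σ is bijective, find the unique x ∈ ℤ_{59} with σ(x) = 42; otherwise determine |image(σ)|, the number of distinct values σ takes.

Since 59 is prime, the nonzero elements of ℤ_{59} form a cyclic group of order 58.
As gcd(9, 58) = 1, raising to the 9th power is a bijection on this group: if x_1^9 ≡ x_2^9 then (x_1x_2^{−1})^9 = 1, and the only element of order dividing gcd(9, 58) = 1 is 1, so x_1 = x_2.
With σ(0) = 0 this makes σ injective on all of ℤ_{59}, hence bijective (finite equal-size domain and codomain). In particular σ is bijective.
Since σ is bijective, we find the preimage of 42. The inverse of x ↦ x^9 on (ℤ_{59})^× is x ↦ x^13, because 9·13 = 117 = 2·58 + 1 ≡ 1 (mod 58) and x^{58} = 1 for x ≠ 0 (Fermat). So σ⁻¹(42) = 42^13 mod 59.
Repeated squaring mod 59: 42^1 ≡ 42, 42^2 ≡ 42² = 1764 ≡ 53, 42^4 ≡ 53² = 2809 ≡ 36, 42^8 ≡ 36² = 1296 ≡ 57. Since 13 = 8 + 4 + 1, 42^13 ≡ 57·36·42: 57·36 = 2052 ≡ 46, then 46·42 = 1932 ≡ 44. So 42^13 ≡ 44 (mod 59).
Hence σ⁻¹(42) = 44.

44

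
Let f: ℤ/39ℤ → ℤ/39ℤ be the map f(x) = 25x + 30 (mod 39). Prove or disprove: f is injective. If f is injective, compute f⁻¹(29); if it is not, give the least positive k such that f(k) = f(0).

14

If f(x_1) = f(x_2), then 25x_1 ≡ 25x_2 (mod 39). Because gcd(25, 39) = 1, we may cancel 25 to get x_1 ≡ x_2 (mod 39).
Hence f is injective.
We now compute 25⁻¹ mod 39 explicitly. Euclid's algorithm: 39 = 1·25 + 14, 25 = 1·14 + 11, 14 = 1·11 + 3, 11 = 3·3 + 2, 3 = 1·2 + 1; back-substituting gives 1 = 25·25 − 16·39, so 25⁻¹ ≡ 25 (mod 39).
Since f is injective, we find f⁻¹(29): we need 25x ≡ 29 − 30 ≡ 38 (mod 39). Using 25⁻¹ = 25: x ≡ 25·38 = 950 = 24·39 + 14, so x = 14.
Check: f(14) = 25·14 + 30 = 380 = 9·39 + 29 ≡ 29 (mod 39).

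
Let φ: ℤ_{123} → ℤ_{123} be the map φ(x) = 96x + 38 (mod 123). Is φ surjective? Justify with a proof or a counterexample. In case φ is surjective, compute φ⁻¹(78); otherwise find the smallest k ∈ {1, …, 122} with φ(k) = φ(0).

Since gcd(96, 123) = 3, we have 96x ≡ 0 (mod 3) for all x, so φ(x) ≡ 2 (mod 3).
But 0 ≢ 2 (mod 3), so 0 ∈ ℤ_{123} has no preimage. Hence φ is not surjective.
Since φ is not surjective, we find the least positive k with φ(k) = φ(0): this means 96k ≡ 0 (mod 123), i.e. 123 ∣ 96k. Since gcd(96, 123) = 3, dividing through by 3 this holds exactly when 41 ∣ 32k, and as gcd(32, 41) = 1, exactly when 41 ∣ k.
The smallest positive such k is 41.

41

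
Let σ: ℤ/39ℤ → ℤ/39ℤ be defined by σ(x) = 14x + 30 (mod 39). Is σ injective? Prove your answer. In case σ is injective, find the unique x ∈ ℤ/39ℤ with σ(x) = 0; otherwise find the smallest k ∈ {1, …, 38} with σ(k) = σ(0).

9

If σ(x_1) = σ(x_2), then 14x_1 ≡ 14x_2 (mod 39). Because gcd(14, 39) = 1, we may cancel 14 to get x_1 ≡ x_2 (mod 39).
Therefore σ is injective.
We now compute 14⁻¹ mod 39 explicitly. Euclid's algorithm: 39 = 2·14 + 11, 14 = 1·11 + 3, 11 = 3·3 + 2, 3 = 1·2 + 1; back-substituting gives 1 = 14·14 − 5·39, so 14⁻¹ ≡ 14 (mod 39).
Since σ is injective, we find σ⁻¹(0): we need 14x ≡ 0 − 30 ≡ 9 (mod 39). Using 14⁻¹ = 14: x ≡ 14·9 = 126 = 3·39 + 9, so x = 9.
Check: σ(9) = 14·9 + 30 = 156 = 4·39 + 0 ≡ 0 (mod 39).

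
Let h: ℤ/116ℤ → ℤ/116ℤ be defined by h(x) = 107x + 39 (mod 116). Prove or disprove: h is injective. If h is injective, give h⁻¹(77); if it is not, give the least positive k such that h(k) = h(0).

86

By definition, h is injective if h(s) = h(t) implies s = t.
Suppose h(s) = h(t) in ℤ/116ℤ. Then 107s + 39 ≡ 107t + 39 (mod 116), therefore 107(s − t) ≡ 0 (mod 116).
Since gcd(107, 116) = 1, 107 is invertible modulo 116, therefore s − t ≡ 0 (mod 116), i.e. s = t.
Thus h is injective.
We now compute 107⁻¹ mod 116 explicitly. Euclid's algorithm: 116 = 1·107 + 9, 107 = 11·9 + 8, 9 = 1·8 + 1; back-substituting gives 1 = 103·107 − 95·116, so 107⁻¹ ≡ 103 (mod 116).
Since h is injective, we compute h⁻¹(77): solve 107x + 39 ≡ 77 (mod 116), i.e. 107x ≡ 38 (mod 116).
Multiplying by 107⁻¹ = 103 gives x ≡ 103·38 = 3914 = 33·116 + 86 ≡ 86 (mod 116).
Check: h(86) = 107·86 + 39 = 9241 = 79·116 + 77 ≡ 77 (mod 116).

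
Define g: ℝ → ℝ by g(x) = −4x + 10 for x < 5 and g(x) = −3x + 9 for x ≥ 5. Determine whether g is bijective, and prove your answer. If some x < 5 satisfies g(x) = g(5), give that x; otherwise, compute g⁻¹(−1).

4

Both pieces are strictly decreasing (slopes −4 and −3), so each is injective on its own interval.
The left piece maps (−∞, 5) onto (−10, ∞); the right piece maps [5, ∞) onto (−∞, −6].
These images overlap. In particular g(5) = −6 (right piece), and solving −4x + 10 = −6 on the left piece gives x = 4 < 5.
So g(4) = g(5) with 4 ≠ 5, and g is not injective, hence not bijective. This x = 4 is the requested value below 5.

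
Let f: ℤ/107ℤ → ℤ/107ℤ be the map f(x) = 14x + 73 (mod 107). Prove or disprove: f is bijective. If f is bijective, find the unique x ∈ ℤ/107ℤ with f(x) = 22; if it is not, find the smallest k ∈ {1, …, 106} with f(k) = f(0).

4

By definition, injectivity means: for all x_1, x_2 in the domain, f(x_1) = f(x_2) implies x_1 = x_2.
If f(x_1) = f(x_2), then 14x_1 ≡ 14x_2 (mod 107). Because gcd(14, 107) = 1, we may cancel 14 to get x_1 ≡ x_2 (mod 107).
We now compute 14⁻¹ mod 107 explicitly. Euclid's algorithm: 107 = 7·14 + 9, 14 = 1·9 + 5, 9 = 1·5 + 4, 5 = 1·4 + 1; back-substituting gives 1 = 23·14 − 3·107, so 14⁻¹ ≡ 23 (mod 107).
For any y ∈ ℤ/107ℤ, x = 23(y − 73) mod 107 satisfies f(x) = 14·23(y − 73) + 73 ≡ y (since 14·23 ≡ 1 mod 107). So every y has a preimage.
So f is bijective.
Since f is bijective, we compute f⁻¹(22): solve 14x + 73 ≡ 22 (mod 107), i.e. 14x ≡ 56 (mod 107).
Multiplying by 14⁻¹ = 23 gives x ≡ 23·56 = 1288 = 12·107 + 4 ≡ 4 (mod 107).
Check: f(4) = 14·4 + 73 = 129 = 1·107 + 22 ≡ 22 (mod 107).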